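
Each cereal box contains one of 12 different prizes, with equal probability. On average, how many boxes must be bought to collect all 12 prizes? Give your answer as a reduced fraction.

After i distinct types are collected, each trial gives a new one with probability (12−i)/12, so the expected wait for the next new type is 12/(12−i).
E = 12/12 + 12/11 + 12/10 + 12/9 + 12/8 + 12/7 + 12/6 + 12/5 + 12/4 + 12/3 + 12/2 + 12/1 = 86021/2310.

86021/2310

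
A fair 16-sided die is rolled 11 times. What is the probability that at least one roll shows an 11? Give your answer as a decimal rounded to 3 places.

0.508

P(no roll shows an 11) = (15/16)^11 ≈ 0.492.
P(at least one) = 1 − 0.492 = 0.508.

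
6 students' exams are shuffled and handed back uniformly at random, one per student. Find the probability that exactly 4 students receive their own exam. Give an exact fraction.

Choose which 4 of the 6 are fixed: C(6,4) = 15 ways.
The remaining 2 must have no fixed point: D(2) = 1.
P = 15·1/720 = 1/48.

1/48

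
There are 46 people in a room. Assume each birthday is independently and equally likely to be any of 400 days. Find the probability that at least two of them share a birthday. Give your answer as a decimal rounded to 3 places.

0.932

It's easier to compute the probability that all 46 are distinct.
P(all distinct) = 400/400 · 399/400 · ··· · 355/400 ≈ 0.068.
So the probability of at least one match is 1 − 0.068 = 0.932.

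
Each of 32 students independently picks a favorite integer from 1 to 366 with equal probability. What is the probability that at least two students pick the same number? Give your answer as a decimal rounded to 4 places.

It's easier to compute the probability that all 32 are distinct.
P(all distinct) = 366/366 · 365/366 · ··· · 335/366 ≈ 0.2476.
So the probability of at least one match is 1 − 0.2476 = 0.7524.

0.7524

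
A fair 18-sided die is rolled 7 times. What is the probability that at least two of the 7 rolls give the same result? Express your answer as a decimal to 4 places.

0.7380

P(all 7 different) = 18/18 · 17/18 · ··· · 12/18 ≈ 0.2620.
P(at least two equal) = 1 − 0.2620 = 0.7380.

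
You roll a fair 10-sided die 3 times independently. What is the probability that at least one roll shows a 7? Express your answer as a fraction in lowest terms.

P(no roll shows a 7) = (9/10)^3 = 729/1000.
P(at least one) = 1 − 729/1000 = 271/1000.

271/1000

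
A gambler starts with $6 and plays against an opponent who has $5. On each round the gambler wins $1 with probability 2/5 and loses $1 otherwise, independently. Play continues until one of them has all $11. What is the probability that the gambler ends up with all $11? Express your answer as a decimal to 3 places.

Let r = q/p = (3/5)/(2/5) = 3/2. The recurrence P(i) = p·P(i+1) + q·P(i−1) with P(0)=0, P(11)=1 gives P(i) = (1 − r^i)/(1 − r^11).
P(6) = (1 − (3/2)^6) / (1 − (3/2)^11) = 21280/175099 ≈ 0.122.

0.122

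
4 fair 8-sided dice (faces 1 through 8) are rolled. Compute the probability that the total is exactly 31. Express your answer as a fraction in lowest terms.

1/1024

There are 8^4 = 4096 equally likely outcomes.
The number of ordered 4-tuples from {1,…,8} summing to 31 is 4.
P(sum = 31) = 4/4096 = 1/1024.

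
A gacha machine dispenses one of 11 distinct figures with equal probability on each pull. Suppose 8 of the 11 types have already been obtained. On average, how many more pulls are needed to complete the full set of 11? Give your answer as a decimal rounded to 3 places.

20.167

Starting from 8 distinct types, each trial gives a new one with probability (11−i)/11 when i types are held, so the wait for the next new type is 11/(11−i).
E = 11/3 + 11/2 + 11/1 = 121/6 ≈ 20.167.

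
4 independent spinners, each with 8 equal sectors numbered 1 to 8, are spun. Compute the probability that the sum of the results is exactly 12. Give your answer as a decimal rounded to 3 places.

There are 8^4 = 4096 equally likely outcomes.
The number of ordered 4-tuples from {1,…,8} summing to 12 is 161.
P(sum = 12) = 161/4096 ≈ 0.039.

0.039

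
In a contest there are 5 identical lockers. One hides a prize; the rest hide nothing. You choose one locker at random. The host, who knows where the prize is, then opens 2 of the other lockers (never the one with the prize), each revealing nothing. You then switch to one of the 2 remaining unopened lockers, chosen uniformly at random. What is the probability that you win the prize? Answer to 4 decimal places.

0.4000

Your original locker holds the prize with probability 1/5, so the other 4 collectively hold it with probability 4/5.
The host can always find 2 empty lockers to open, so the reveals don't change that 4/5; it is now spread over the 2 remaining unopened lockers.
P(win by switching) = (4/5) · (1/2) = 2/5 ≈ 0.4000.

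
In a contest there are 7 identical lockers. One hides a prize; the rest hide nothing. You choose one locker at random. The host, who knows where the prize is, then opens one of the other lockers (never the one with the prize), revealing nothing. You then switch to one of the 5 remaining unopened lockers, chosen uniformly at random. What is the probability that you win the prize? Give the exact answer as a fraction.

Your original locker holds the prize with probability 1/7, so the other 6 collectively hold it with probability 6/7.
The host can always find an empty locker to open, so this doesn't change that 6/7; it is now spread over the 5 remaining unopened lockers.
P(win by switching) = (6/7) · (1/5) = 6/35.

6/35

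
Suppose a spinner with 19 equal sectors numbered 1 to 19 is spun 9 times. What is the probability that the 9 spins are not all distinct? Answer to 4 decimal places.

P(all 9 different) = 19/19 · 18/19 · ··· · 11/19 ≈ 0.1039.
P(at least two equal) = 1 − 0.1039 = 0.8961.

0.8961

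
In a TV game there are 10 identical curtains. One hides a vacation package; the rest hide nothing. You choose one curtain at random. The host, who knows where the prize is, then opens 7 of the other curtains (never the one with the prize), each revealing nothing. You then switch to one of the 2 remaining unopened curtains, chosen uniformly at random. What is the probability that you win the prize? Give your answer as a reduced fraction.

Your original curtain holds the prize with probability 1/10, so the other 9 collectively hold it with probability 9/10.
The host can always find 7 empty curtains to open, so the reveals don't change that 9/10; it is now spread over the 2 remaining unopened curtains.
P(win by switching) = (9/10) · (1/2) = 9/20.

9/20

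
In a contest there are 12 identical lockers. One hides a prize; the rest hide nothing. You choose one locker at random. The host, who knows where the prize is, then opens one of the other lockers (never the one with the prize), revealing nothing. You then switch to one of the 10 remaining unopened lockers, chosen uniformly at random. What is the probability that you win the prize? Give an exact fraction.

11/120

Your original locker holds the prize with probability 1/12, so the other 11 collectively hold it with probability 11/12.
The host can always find an empty locker to open, so this doesn't change that 11/12; it is now spread over the 10 remaining unopened lockers.
P(win by switching) = (11/12) · (1/10) = 11/120.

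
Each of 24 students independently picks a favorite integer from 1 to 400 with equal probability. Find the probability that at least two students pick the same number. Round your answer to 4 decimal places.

0.5054

It's easier to compute the probability that all 24 are distinct.
P(all distinct) = 400/400 · 399/400 · ··· · 377/400 ≈ 0.4946.
So the probability of at least one match is 1 − 0.4946 = 0.5054.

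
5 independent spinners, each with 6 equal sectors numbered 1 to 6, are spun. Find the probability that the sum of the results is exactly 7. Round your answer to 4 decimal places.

0.0019

There are 6^5 = 7776 equally likely outcomes.
The number of ordered 5-tuples from {1,…,6} summing to 7 is 15.
P(sum = 7) = 15/7776 = 5/2592 ≈ 0.0019.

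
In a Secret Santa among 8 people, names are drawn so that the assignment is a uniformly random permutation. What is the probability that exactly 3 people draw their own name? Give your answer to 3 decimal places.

0.061

Choose which 3 of the 8 are fixed: C(8,3) = 56 ways.
The remaining 5 must have no fixed point: D(5) = 44.
P = 56·44/40320 = 11/180 ≈ 0.061.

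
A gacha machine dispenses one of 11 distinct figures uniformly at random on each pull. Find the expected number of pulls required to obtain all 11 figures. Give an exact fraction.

After i distinct types are collected, each trial gives a new one with probability (11−i)/11, so the expected wait for the next new type is 11/(11−i).
E = 11/11 + 11/10 + 11/9 + 11/8 + 11/7 + 11/6 + 11/5 + 11/4 + 11/3 + 11/2 + 11/1 = 83711/2520.

83711/2520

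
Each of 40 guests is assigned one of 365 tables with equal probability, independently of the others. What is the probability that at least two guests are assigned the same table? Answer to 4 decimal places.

It's easier to compute the probability that all 40 are distinct.
P(all distinct) = 365/365 · 364/365 · ··· · 326/365 ≈ 0.1088.
So the probability of at least one match is 1 − 0.1088 = 0.8912.

0.8912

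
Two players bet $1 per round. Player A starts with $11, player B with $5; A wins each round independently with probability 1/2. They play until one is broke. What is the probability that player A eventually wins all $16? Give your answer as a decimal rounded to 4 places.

0.6875

With a fair step, P(i) = ½P(i−1) + ½P(i+1) with P(0)=0, P(16)=1 has the linear solution P(i) = i/16.
P(11) = 11/16 ≈ 0.6875.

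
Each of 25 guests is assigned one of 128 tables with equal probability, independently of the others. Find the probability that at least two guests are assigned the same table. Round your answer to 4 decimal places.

0.9187

It's easier to compute the probability that all 25 are distinct.
P(all distinct) = 128/128 · 127/128 · ··· · 104/128 ≈ 0.0813.
So the probability of at least one match is 1 − 0.0813 = 0.9187.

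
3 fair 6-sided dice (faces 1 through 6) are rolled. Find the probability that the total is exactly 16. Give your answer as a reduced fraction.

There are 6^3 = 216 equally likely outcomes.
The number of ordered 3-tuples from {1,…,6} summing to 16 is 6.
P(sum = 16) = 6/216 = 1/36.

1/36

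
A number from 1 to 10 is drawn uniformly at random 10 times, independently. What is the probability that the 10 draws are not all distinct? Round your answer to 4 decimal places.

P(all 10 different) = 10/10 · 9/10 · ··· · 1/10 ≈ 0.0004.
P(at least two equal) = 1 − 0.0004 = 0.9996.

0.9996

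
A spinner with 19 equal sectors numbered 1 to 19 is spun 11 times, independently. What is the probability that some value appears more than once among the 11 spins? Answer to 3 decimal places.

0.974

P(all 11 different) = 19/19 · 18/19 · ··· · 9/19 ≈ 0.026.
P(at least two equal) = 1 − 0.026 = 0.974.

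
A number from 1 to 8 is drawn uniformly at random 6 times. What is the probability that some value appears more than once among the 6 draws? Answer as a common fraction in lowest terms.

P(all 6 different) = 8/8 · 7/8 · ··· · 3/8 = 315/4096.
P(at least two equal) = 1 − 315/4096 = 3781/4096.

3781/4096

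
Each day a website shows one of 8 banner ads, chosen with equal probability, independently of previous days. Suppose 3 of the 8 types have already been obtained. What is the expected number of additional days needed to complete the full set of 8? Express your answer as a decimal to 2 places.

18.27

Starting from 3 distinct types, each trial gives a new one with probability (8−i)/8 when i types are held, so the wait for the next new type is 8/(8−i).
E = 8/5 + 8/4 + 8/3 + 8/2 + 8/1 = 274/15 ≈ 18.27.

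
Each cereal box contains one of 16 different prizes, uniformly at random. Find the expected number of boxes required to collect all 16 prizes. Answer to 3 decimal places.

After i distinct types are collected, each trial gives a new one with probability (16−i)/16, so the expected wait for the next new type is 16/(16−i).
E = 16/16 + 16/15 + 16/14 + 16/13 + 16/12 + 16/11 + 16/10 + 16/9 + 16/8 + 16/7 + 16/6 + 16/5 + 16/4 + 16/3 + 16/2 + 16/1 = 2436559/45045 ≈ 54.092.

54.092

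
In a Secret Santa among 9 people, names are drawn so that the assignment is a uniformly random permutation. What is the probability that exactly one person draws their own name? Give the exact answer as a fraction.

Choose which one is fixed: C(9,1) = 9 ways.
The remaining 8 must have no fixed point: D(8) = 14833.
P = 9·14833/362880 = 2119/5760.

2119/5760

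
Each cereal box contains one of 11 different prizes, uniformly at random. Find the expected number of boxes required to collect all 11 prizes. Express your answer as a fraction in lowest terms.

After i distinct types are collected, each trial gives a new one with probability (11−i)/11, so the expected wait for the next new type is 11/(11−i).
E = 11/11 + 11/10 + 11/9 + 11/8 + 11/7 + 11/6 + 11/5 + 11/4 + 11/3 + 11/2 + 11/1 = 83711/2520.

83711/2520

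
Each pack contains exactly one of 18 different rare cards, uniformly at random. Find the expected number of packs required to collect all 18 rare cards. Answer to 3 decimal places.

After i distinct types are collected, each trial gives a new one with probability (18−i)/18, so the expected wait for the next new type is 18/(18−i).
E = 18/18 + 18/17 + 18/16 + 18/15 + 18/14 + 18/13 + 18/12 + 18/11 + 18/10 + 18/9 + 18/8 + 18/7 + 18/6 + 18/5 + 18/4 + 18/3 + 18/2 + 18/1 = 42822903/680680 ≈ 62.912.

62.912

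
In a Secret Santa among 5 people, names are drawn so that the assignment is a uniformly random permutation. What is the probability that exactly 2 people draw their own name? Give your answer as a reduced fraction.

1/6

Choose which 2 of the 5 are fixed: C(5,2) = 10 ways.
The remaining 3 must have no fixed point: D(3) = 2.
P = 10·2/120 = 1/6.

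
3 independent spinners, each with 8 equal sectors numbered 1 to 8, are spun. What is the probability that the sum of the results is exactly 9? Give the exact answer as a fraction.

7/128

There are 8^3 = 512 equally likely outcomes.
The number of ordered 3-tuples from {1,…,8} summing to 9 is 28.
P(sum = 9) = 28/512 = 7/128.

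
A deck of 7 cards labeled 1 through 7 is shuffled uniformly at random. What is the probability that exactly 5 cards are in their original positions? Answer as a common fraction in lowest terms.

Choose which 5 of the 7 are fixed: C(7,5) = 21 ways.
The remaining 2 must have no fixed point: D(2) = 1.
P = 21·1/5040 = 1/240.

1/240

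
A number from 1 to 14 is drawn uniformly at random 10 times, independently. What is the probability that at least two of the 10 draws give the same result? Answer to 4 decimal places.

P(all 10 different) = 14/14 · 13/14 · ··· · 5/14 ≈ 0.0126.
P(at least two equal) = 1 − 0.0126 = 0.9874.

0.9874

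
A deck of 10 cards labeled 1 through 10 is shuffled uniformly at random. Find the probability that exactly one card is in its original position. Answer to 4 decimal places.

Choose which one is fixed: C(10,1) = 10 ways.
The remaining 9 must have no fixed point: D(9) = 133496.
P = 10·133496/3628800 = 16687/45360 ≈ 0.3679.

0.3679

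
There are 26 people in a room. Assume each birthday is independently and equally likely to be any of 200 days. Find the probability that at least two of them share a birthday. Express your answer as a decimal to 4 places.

It's easier to compute the probability that all 26 are distinct.
P(all distinct) = 200/200 · 199/200 · ··· · 175/200 ≈ 0.1829.
So the probability of at least one match is 1 − 0.1829 = 0.8171.

0.8171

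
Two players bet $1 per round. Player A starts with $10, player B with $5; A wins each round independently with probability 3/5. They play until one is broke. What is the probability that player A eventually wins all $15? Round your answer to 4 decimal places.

Let r = q/p = (2/5)/(3/5) = 2/3. The recurrence P(i) = p·P(i+1) + q·P(i−1) with P(0)=0, P(15)=1 gives P(i) = (1 − r^i)/(1 − r^15).
P(10) = (1 − (2/3)^10) / (1 − (2/3)^15) = 66825/67849 ≈ 0.9849.

0.9849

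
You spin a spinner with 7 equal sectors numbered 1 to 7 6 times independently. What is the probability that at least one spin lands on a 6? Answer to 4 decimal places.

P(no spin lands on a 6) = (6/7)^6 ≈ 0.3966.
P(at least one) = 1 − 0.3966 = 0.6034.

0.6034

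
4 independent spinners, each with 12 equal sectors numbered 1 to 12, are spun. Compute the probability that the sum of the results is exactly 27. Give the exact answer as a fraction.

143/2592

There are 12^4 = 20736 equally likely outcomes.
The number of ordered 4-tuples from {1,…,12} summing to 27 is 1144.
P(sum = 27) = 1144/20736 = 143/2592.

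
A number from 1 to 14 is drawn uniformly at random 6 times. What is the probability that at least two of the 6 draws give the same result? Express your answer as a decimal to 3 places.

P(all 6 different) = 14/14 · 13/14 · ··· · 9/14 ≈ 0.287.
P(at least two equal) = 1 − 0.287 = 0.713.

0.713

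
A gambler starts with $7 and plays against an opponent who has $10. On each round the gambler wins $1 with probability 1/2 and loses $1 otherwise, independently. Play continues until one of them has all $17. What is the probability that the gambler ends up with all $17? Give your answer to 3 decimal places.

With a fair step, P(i) = ½P(i−1) + ½P(i+1) with P(0)=0, P(17)=1 has the linear solution P(i) = i/17.
P(7) = 7/17 ≈ 0.412.

0.412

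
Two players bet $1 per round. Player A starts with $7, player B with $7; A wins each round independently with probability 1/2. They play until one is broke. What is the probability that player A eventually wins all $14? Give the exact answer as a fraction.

With a fair step, P(i) = ½P(i−1) + ½P(i+1) with P(0)=0, P(14)=1 has the linear solution P(i) = i/14.
P(7) = 7/14 = 1/2.

1/2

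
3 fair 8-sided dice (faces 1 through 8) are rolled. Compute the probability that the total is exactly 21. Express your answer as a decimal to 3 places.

There are 8^3 = 512 equally likely outcomes.
The number of ordered 3-tuples from {1,…,8} summing to 21 is 10.
P(sum = 21) = 10/512 = 5/256 ≈ 0.020.

0.020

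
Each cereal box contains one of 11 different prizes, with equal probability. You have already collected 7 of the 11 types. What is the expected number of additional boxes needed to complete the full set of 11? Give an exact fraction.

275/12

Starting from 7 distinct types, each trial gives a new one with probability (11−i)/11 when i types are held, so the wait for the next new type is 11/(11−i).
E = 11/4 + 11/3 + 11/2 + 11/1 = 275/12.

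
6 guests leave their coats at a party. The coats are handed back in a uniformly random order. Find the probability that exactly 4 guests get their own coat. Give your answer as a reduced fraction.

1/48

Choose which 4 of the 6 are fixed: C(6,4) = 15 ways.
The remaining 2 must have no fixed point: D(2) = 1.
P = 15·1/720 = 1/48.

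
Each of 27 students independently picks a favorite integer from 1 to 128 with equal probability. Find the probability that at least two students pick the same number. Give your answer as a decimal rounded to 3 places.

It's easier to compute the probability that all 27 are distinct.
P(all distinct) = 128/128 · 127/128 · ··· · 102/128 ≈ 0.052.
So the probability of at least one match is 1 − 0.052 = 0.948.

0.948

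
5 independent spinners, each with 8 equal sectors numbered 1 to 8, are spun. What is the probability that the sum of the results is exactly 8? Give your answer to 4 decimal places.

There are 8^5 = 32768 equally likely outcomes.
The number of ordered 5-tuples from {1,…,8} summing to 8 is 35.
P(sum = 8) = 35/32768 ≈ 0.0011.

0.0011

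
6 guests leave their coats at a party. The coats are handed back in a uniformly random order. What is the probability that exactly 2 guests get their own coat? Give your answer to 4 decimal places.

0.1875

Choose which 2 of the 6 are fixed: C(6,2) = 15 ways.
The remaining 4 must have no fixed point: D(4) = 9.
P = 15·9/720 = 3/16 ≈ 0.1875.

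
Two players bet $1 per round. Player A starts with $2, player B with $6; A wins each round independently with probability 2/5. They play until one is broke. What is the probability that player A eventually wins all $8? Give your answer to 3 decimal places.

Let r = q/p = (3/5)/(2/5) = 3/2. The recurrence P(i) = p·P(i+1) + q·P(i−1) with P(0)=0, P(8)=1 gives P(i) = (1 − r^i)/(1 − r^8).
P(2) = (1 − (3/2)^2) / (1 − (3/2)^8) = 64/1261 ≈ 0.051.

0.051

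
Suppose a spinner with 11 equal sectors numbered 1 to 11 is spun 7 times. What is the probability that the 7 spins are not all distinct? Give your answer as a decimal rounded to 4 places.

0.9147

P(all 7 different) = 11/11 · 10/11 · ··· · 5/11 ≈ 0.0853.
P(at least two equal) = 1 − 0.0853 = 0.9147.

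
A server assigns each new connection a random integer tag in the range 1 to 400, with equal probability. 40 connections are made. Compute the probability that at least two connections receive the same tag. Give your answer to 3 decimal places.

It's easier to compute the probability that all 40 are distinct.
P(all distinct) = 400/400 · 399/400 · ··· · 361/400 ≈ 0.133.
So the probability of at least one match is 1 − 0.133 = 0.867.

0.867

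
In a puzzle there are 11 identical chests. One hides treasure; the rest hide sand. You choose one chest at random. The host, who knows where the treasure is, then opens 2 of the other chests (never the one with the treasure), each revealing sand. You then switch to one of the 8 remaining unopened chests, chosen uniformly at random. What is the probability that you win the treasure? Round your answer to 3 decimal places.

0.114

Your original chest holds the treasure with probability 1/11, so the other 10 collectively hold it with probability 10/11.
The host can always find 2 empty chests to open, so the reveals don't change that 10/11; it is now spread over the 8 remaining unopened chests.
P(win by switching) = (10/11) · (1/8) = 5/44 ≈ 0.114.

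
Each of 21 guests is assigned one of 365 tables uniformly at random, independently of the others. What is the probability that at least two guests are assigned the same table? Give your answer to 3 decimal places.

0.444

It's easier to compute the probability that all 21 are distinct.
P(all distinct) = 365/365 · 364/365 · ··· · 345/365 ≈ 0.556.
So the probability of at least one match is 1 − 0.556 = 0.444.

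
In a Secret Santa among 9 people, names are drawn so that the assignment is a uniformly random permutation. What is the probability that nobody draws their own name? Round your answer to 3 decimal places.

This is the derangement probability: permutations of 9 with no fixed point.
D(9) = 9! · (1 − 1/1! + 1/2! − ··· + (−1)^9/9!) = 133496.
P = 133496/362880 = 16687/45360 ≈ 0.368.

0.368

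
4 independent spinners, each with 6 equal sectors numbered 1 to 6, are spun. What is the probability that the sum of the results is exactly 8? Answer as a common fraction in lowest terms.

35/1296

There are 6^4 = 1296 equally likely outcomes.
The number of ordered 4-tuples from {1,…,6} summing to 8 is 35.
P(sum = 8) = 35/1296.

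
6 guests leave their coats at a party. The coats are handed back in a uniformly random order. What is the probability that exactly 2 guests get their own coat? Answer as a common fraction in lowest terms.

Choose which 2 of the 6 are fixed: C(6,2) = 15 ways.
The remaining 4 must have no fixed point: D(4) = 9.
P = 15·9/720 = 3/16.

3/16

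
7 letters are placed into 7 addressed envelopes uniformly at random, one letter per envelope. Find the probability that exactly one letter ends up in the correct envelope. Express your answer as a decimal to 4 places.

Choose which one is fixed: C(7,1) = 7 ways.
The remaining 6 must have no fixed point: D(6) = 265.
P = 7·265/5040 = 53/144 ≈ 0.3681.

0.3681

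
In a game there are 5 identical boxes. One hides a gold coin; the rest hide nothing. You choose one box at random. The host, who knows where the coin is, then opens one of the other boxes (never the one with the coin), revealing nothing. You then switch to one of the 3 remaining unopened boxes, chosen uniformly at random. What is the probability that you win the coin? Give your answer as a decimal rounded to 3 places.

0.267

Your original box holds the coin with probability 1/5, so the other 4 collectively hold it with probability 4/5.
The host can always find an empty box to open, so this doesn't change that 4/5; it is now spread over the 3 remaining unopened boxes.
P(win by switching) = (4/5) · (1/3) = 4/15 ≈ 0.267.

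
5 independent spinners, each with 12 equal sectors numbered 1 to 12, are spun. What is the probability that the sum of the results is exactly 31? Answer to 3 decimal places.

There are 12^5 = 248832 equally likely outcomes.
The number of ordered 5-tuples from {1,…,12} summing to 31 is 12255.
P(sum = 31) = 12255/248832 = 4085/82944 ≈ 0.049.

0.049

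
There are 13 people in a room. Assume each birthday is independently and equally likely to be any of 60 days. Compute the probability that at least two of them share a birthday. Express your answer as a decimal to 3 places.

0.754

It's easier to compute the probability that all 13 are distinct.
P(all distinct) = 60/60 · 59/60 · ··· · 48/60 ≈ 0.246.
So the probability of at least one match is 1 − 0.246 = 0.754.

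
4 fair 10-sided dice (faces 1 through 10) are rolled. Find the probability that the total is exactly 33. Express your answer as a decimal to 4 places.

There are 10^4 = 10000 equally likely outcomes.
The number of ordered 4-tuples from {1,…,10} summing to 33 is 120.
P(sum = 33) = 120/10000 = 3/250 ≈ 0.0120.

0.0120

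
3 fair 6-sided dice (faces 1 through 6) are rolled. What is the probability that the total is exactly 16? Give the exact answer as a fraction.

1/36

There are 6^3 = 216 equally likely outcomes.
The number of ordered 3-tuples from {1,…,6} summing to 16 is 6.
P(sum = 16) = 6/216 = 1/36.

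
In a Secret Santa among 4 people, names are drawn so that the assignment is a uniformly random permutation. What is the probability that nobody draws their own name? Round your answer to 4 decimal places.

This is the derangement probability: permutations of 4 with no fixed point.
D(4) = 4! · (1 − 1/1! + 1/2! − ··· + (−1)^4/4!) = 9.
P = 9/24 = 3/8 ≈ 0.3750.

0.3750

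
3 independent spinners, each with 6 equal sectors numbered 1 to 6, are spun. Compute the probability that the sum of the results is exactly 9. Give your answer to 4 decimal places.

0.1157

There are 6^3 = 216 equally likely outcomes.
The number of ordered 3-tuples from {1,…,6} summing to 9 is 25.
P(sum = 9) = 25/216 ≈ 0.1157.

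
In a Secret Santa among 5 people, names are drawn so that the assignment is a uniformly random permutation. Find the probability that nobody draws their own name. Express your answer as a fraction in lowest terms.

This is the derangement probability: permutations of 5 with no fixed point.
D(5) = 5! · (1 − 1/1! + 1/2! − ··· + (−1)^5/5!) = 44.
P = 44/120 = 11/30.

11/30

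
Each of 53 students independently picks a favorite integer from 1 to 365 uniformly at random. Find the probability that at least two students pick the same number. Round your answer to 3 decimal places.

0.981

It's easier to compute the probability that all 53 are distinct.
P(all distinct) = 365/365 · 364/365 · ··· · 313/365 ≈ 0.019.
So the probability of at least one match is 1 − 0.019 = 0.981.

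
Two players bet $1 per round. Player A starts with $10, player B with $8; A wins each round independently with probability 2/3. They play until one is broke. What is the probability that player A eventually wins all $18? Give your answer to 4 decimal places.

Let r = q/p = (1/3)/(2/3) = 1/2. The recurrence P(i) = p·P(i+1) + q·P(i−1) with P(0)=0, P(18)=1 gives P(i) = (1 − r^i)/(1 − r^18).
P(10) = (1 − (1/2)^10) / (1 − (1/2)^18) = 87296/87381 ≈ 0.9990.

0.9990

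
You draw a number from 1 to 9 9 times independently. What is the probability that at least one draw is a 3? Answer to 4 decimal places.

0.6536

P(no draw is a 3) = (8/9)^9 ≈ 0.3464.
P(at least one) = 1 − 0.3464 = 0.6536.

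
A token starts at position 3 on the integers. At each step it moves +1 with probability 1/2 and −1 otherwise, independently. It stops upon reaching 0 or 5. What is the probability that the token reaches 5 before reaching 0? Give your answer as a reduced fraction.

3/5

With a fair step, P(i) = ½P(i−1) + ½P(i+1) with P(0)=0, P(5)=1 has the linear solution P(i) = i/5.
P(3) = 3/5.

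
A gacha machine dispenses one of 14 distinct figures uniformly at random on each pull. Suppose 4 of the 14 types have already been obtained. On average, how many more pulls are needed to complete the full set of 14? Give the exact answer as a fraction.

7381/180

Starting from 4 distinct types, each trial gives a new one with probability (14−i)/14 when i types are held, so the wait for the next new type is 14/(14−i).
E = 14/10 + 14/9 + 14/8 + 14/7 + 14/6 + 14/5 + 14/4 + 14/3 + 14/2 + 14/1 = 7381/180.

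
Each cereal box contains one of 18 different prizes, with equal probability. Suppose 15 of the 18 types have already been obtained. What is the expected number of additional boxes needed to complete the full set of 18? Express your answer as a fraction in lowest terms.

33

Starting from 15 distinct types, each trial gives a new one with probability (18−i)/18 when i types are held, so the wait for the next new type is 18/(18−i).
E = 18/3 + 18/2 + 18/1 = 33.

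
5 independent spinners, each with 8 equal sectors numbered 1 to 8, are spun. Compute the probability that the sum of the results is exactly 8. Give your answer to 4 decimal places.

0.0011

There are 8^5 = 32768 equally likely outcomes.
The number of ordered 5-tuples from {1,…,8} summing to 8 is 35.
P(sum = 8) = 35/32768 ≈ 0.0011.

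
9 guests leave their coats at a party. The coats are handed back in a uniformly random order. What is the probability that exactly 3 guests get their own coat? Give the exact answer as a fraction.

Choose which 3 of the 9 are fixed: C(9,3) = 84 ways.
The remaining 6 must have no fixed point: D(6) = 265.
P = 84·265/362880 = 53/864.

53/864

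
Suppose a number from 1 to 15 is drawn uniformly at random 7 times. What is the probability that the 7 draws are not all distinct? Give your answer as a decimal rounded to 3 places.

0.810

P(all 7 different) = 15/15 · 14/15 · ··· · 9/15 ≈ 0.190.
P(at least two equal) = 1 − 0.190 = 0.810.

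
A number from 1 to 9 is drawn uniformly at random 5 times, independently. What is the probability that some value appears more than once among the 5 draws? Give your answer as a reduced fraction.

1627/2187

P(all 5 different) = 9/9 · 8/9 · ··· · 5/9 = 560/2187.
P(at least two equal) = 1 − 560/2187 = 1627/2187.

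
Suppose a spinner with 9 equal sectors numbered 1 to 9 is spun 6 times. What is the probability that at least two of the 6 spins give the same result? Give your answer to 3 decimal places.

0.886

P(all 6 different) = 9/9 · 8/9 · ··· · 4/9 ≈ 0.114.
P(at least two equal) = 1 − 0.114 = 0.886.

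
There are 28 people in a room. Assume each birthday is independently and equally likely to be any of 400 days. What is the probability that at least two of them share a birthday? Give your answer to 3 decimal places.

0.620

It's easier to compute the probability that all 28 are distinct.
P(all distinct) = 400/400 · 399/400 · ··· · 373/400 ≈ 0.380.
So the probability of at least one match is 1 − 0.380 = 0.620.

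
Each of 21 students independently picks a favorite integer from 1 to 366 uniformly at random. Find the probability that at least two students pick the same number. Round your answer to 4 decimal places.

It's easier to compute the probability that all 21 are distinct.
P(all distinct) = 366/366 · 365/366 · ··· · 346/366 ≈ 0.5572.
So the probability of at least one match is 1 − 0.5572 = 0.4428.

0.4428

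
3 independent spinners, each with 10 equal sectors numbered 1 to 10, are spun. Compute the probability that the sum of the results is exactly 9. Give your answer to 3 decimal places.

0.028

There are 10^3 = 1000 equally likely outcomes.
The number of ordered 3-tuples from {1,…,10} summing to 9 is 28.
P(sum = 9) = 28/1000 = 7/250 ≈ 0.028.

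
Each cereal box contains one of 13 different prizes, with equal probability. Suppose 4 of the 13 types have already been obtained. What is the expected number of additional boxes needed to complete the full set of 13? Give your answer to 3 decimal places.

Starting from 4 distinct types, each trial gives a new one with probability (13−i)/13 when i types are held, so the wait for the next new type is 13/(13−i).
E = 13/9 + 13/8 + 13/7 + 13/6 + 13/5 + 13/4 + 13/3 + 13/2 + 13/1 = 92677/2520 ≈ 36.777.

36.777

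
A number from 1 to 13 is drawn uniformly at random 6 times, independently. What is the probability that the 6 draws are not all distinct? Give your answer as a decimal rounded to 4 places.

0.7440

P(all 6 different) = 13/13 · 12/13 · ··· · 8/13 ≈ 0.2560.
P(at least two equal) = 1 − 0.2560 = 0.7440.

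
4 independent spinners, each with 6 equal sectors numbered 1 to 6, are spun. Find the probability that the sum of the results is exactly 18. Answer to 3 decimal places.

There are 6^4 = 1296 equally likely outcomes.
The number of ordered 4-tuples from {1,…,6} summing to 18 is 80.
P(sum = 18) = 80/1296 = 5/81 ≈ 0.062.

0.062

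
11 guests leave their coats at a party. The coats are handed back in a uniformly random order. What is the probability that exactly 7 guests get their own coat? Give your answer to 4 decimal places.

Choose which 7 of the 11 are fixed: C(11,7) = 330 ways.
The remaining 4 must have no fixed point: D(4) = 9.
P = 330·9/39916800 = 1/13440 ≈ 0.0001.

0.0001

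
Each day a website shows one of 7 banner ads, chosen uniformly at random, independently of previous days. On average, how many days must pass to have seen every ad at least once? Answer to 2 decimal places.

18.15

After i distinct types are collected, each trial gives a new one with probability (7−i)/7, so the expected wait for the next new type is 7/(7−i).
E = 7/7 + 7/6 + 7/5 + 7/4 + 7/3 + 7/2 + 7/1 = 363/20 ≈ 18.15.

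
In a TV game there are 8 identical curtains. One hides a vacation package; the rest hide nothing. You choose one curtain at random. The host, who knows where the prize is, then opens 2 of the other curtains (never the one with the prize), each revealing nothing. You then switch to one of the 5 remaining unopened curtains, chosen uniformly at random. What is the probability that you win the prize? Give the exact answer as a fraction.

7/40

Your original curtain holds the prize with probability 1/8, so the other 7 collectively hold it with probability 7/8.
The host can always find 2 empty curtains to open, so the reveals don't change that 7/8; it is now spread over the 5 remaining unopened curtains.
P(win by switching) = (7/8) · (1/5) = 7/40.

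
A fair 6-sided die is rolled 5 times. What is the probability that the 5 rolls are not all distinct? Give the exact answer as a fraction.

49/54

P(all 5 different) = 6/6 · 5/6 · ··· · 2/6 = 5/54.
P(at least two equal) = 1 − 5/54 = 49/54.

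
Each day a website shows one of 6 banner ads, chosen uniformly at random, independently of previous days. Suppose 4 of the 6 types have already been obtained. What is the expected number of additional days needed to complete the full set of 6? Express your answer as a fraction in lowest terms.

Starting from 4 distinct types, each trial gives a new one with probability (6−i)/6 when i types are held, so the wait for the next new type is 6/(6−i).
E = 6/2 + 6/1 = 9.

9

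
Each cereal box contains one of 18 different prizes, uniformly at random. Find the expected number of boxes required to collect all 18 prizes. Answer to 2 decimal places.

After i distinct types are collected, each trial gives a new one with probability (18−i)/18, so the expected wait for the next new type is 18/(18−i).
E = 18/18 + 18/17 + 18/16 + 18/15 + 18/14 + 18/13 + 18/12 + 18/11 + 18/10 + 18/9 + 18/8 + 18/7 + 18/6 + 18/5 + 18/4 + 18/3 + 18/2 + 18/1 = 42822903/680680 ≈ 62.91.

62.91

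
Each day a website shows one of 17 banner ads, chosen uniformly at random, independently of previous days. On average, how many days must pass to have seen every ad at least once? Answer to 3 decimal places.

After i distinct types are collected, each trial gives a new one with probability (17−i)/17, so the expected wait for the next new type is 17/(17−i).
E = 17/17 + 17/16 + 17/15 + 17/14 + 17/13 + 17/12 + 17/11 + 17/10 + 17/9 + 17/8 + 17/7 + 17/6 + 17/5 + 17/4 + 17/3 + 17/2 + 17/1 = 42142223/720720 ≈ 58.472.

58.472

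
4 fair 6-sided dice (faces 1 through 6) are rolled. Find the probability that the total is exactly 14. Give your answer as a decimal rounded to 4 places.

There are 6^4 = 1296 equally likely outcomes.
The number of ordered 4-tuples from {1,…,6} summing to 14 is 146.
P(sum = 14) = 146/1296 = 73/648 ≈ 0.1127.

0.1127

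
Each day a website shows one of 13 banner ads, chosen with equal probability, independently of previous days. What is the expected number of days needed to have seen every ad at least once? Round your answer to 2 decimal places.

41.34

After i distinct types are collected, each trial gives a new one with probability (13−i)/13, so the expected wait for the next new type is 13/(13−i).
E = 13/13 + 13/12 + 13/11 + 13/10 + 13/9 + 13/8 + 13/7 + 13/6 + 13/5 + 13/4 + 13/3 + 13/2 + 13/1 = 1145993/27720 ≈ 41.34.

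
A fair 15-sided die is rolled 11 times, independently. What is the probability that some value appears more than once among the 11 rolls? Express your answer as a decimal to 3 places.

P(all 11 different) = 15/15 · 14/15 · ··· · 5/15 ≈ 0.006.
P(at least two equal) = 1 − 0.006 = 0.994.

0.994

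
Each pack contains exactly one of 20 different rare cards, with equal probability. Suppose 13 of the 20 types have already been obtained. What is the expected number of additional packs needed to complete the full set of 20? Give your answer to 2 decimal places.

51.86

Starting from 13 distinct types, each trial gives a new one with probability (20−i)/20 when i types are held, so the wait for the next new type is 20/(20−i).
E = 20/7 + 20/6 + 20/5 + 20/4 + 20/3 + 20/2 + 20/1 = 363/7 ≈ 51.86.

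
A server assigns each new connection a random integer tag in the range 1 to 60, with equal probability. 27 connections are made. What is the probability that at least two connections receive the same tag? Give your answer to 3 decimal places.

It's easier to compute the probability that all 27 are distinct.
P(all distinct) = 60/60 · 59/60 · ··· · 34/60 ≈ 0.001.
So the probability of at least one match is 1 − 0.001 = 0.999.

0.999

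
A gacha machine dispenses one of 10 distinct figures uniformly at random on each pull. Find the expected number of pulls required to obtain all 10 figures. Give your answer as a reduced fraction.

7381/252

After i distinct types are collected, each trial gives a new one with probability (10−i)/10, so the expected wait for the next new type is 10/(10−i).
E = 10/10 + 10/9 + 10/8 + 10/7 + 10/6 + 10/5 + 10/4 + 10/3 + 10/2 + 10/1 = 7381/252.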